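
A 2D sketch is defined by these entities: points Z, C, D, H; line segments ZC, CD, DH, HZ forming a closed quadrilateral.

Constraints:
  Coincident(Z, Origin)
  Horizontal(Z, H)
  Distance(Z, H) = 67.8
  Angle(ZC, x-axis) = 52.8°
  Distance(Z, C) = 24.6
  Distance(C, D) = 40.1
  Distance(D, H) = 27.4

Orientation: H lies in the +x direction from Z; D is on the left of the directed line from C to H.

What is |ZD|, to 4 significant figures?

59.78

Z is at the origin; Z and H share the same y with |ZH| = 67.8 and H in +x, so H = (67.8, 0). ZC runs at 52.8° with |ZC| = 24.6, so C = (14.87, 19.59). D is determined by |CD| = 40.1 and |DH| = 27.4 together: it lies at the intersection of circle(C, 40.1) and circle(H, 27.4). With |CH| = 56.44, the foot of the radical line on CH is 35.81 from C and the perpendicular offset is √(40.1² − 35.81²) = 18.04. Taking the left-of-CH solution: D = (54.72, 24.08).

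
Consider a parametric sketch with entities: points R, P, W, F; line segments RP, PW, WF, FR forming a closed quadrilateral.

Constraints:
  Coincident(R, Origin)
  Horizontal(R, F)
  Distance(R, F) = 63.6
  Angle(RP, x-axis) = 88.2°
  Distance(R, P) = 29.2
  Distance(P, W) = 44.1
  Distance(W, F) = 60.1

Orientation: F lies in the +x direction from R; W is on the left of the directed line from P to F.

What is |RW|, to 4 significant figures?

65.70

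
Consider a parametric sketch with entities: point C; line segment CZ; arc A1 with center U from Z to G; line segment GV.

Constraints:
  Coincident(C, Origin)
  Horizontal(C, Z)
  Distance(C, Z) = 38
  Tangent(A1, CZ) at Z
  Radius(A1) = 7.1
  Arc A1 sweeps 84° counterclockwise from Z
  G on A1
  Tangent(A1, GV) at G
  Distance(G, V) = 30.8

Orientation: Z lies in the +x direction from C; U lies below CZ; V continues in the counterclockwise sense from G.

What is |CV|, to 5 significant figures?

46.223

C is at the origin; C and Z share the same y with |CZ| = 38.0 and Z on the +x side, so Z = (38.000, 0.0000). A1 meets CZ tangentially, so UZ is at right angles to CZ, so U = Z + (0, -7.1) = (38.000, -7.1000). On A1, Z sits at bearing 90° from U; an 84° counterclockwise sweep puts G at bearing 174°, so G = U + 7.1·(cos 174°, sin 174°) = (30.939, -6.3578). Since A1 is tangent to GV there, UG ⟂ GV, so GV runs along (−sin 174°, cos 174°); with |GV| = 30.8, V = (27.719, -36.989). Then |CV| = |V − C| = 46.223.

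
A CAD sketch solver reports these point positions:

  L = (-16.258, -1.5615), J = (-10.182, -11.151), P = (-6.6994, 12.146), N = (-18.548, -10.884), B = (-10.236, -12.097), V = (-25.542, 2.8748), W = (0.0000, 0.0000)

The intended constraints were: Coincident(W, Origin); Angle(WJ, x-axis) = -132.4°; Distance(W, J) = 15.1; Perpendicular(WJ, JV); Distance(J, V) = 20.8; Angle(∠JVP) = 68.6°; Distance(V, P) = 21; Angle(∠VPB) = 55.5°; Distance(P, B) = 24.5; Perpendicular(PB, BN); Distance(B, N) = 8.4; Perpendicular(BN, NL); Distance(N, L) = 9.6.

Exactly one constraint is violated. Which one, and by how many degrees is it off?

Perpendicular(BN, NL) — off by 5.50°.

W = (0.00, 0.00) ✓; WJ at -132.4° ✓; |WJ| = 15.10 ✓; ∠(WJ, JV) = 90.00° ✓; |JV| = 20.80 ✓; ∠JVP = 68.60° ✓; |VP| = 21.00 ✓; ∠VPB = 55.50° ✓; |PB| = 24.50 ✓; ∠(PB, BN) = 90.00° ✓; |BN| = 8.400 ✓; ∠(BN, NL) = 95.50° ✗; |NL| = 9.600 ✓.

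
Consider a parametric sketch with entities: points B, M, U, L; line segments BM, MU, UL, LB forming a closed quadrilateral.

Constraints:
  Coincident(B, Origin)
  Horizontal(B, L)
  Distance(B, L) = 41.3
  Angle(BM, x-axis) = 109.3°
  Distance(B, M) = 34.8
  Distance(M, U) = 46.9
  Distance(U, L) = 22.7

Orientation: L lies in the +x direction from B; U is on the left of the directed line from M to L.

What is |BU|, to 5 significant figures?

40.229

Checks: |MU| = 46.90 ✓; |UL| = 22.70 ✓.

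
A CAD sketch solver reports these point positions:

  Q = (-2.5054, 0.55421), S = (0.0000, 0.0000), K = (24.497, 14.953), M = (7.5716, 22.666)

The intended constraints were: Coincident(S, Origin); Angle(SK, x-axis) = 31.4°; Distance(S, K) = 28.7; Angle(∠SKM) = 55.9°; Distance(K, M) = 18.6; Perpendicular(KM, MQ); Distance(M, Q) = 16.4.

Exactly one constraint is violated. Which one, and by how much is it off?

Distance(M, Q) = 16.4 — off by 7.90.

S = (0.00, 0.00) ✓; SK at 31.40° ✓; |SK| = 28.70 ✓; ∠SKM = 55.90° ✓; |KM| = 18.60 ✓; ∠(KM, MQ) = 90.00° ✓; |MQ| = 24.30 ✗.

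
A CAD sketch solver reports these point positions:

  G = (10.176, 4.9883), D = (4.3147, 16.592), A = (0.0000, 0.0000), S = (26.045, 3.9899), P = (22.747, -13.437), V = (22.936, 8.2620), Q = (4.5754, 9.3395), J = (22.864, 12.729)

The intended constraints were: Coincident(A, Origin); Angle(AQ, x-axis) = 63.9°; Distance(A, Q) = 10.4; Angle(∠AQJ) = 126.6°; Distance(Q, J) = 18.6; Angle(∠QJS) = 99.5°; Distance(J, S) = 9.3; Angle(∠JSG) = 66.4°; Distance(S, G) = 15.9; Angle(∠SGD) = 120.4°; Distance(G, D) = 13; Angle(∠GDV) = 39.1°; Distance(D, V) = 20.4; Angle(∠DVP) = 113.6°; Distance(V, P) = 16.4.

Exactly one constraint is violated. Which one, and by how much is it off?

Distance(V, P) = 16.4 — off by 5.30.

A = (0.00, 0.00) ✓; AQ at 63.90° ✓; |AQ| = 10.40 ✓; ∠AQJ = 126.6° ✓; |QJ| = 18.60 ✓; ∠QJS = 99.50° ✓; |JS| = 9.300 ✓; ∠JSG = 66.40° ✓; |SG| = 15.90 ✓; ∠SGD = 120.4° ✓; |GD| = 13.00 ✓; ∠GDV = 39.10° ✓; |DV| = 20.40 ✓; ∠DVP = 113.6° ✓; |VP| = 21.70 ✗.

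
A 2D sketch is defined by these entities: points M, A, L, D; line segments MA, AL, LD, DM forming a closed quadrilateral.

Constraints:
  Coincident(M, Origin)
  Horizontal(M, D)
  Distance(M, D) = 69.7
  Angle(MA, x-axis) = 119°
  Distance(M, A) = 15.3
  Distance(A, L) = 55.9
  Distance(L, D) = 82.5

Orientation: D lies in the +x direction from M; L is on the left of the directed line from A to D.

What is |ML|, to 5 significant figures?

65.866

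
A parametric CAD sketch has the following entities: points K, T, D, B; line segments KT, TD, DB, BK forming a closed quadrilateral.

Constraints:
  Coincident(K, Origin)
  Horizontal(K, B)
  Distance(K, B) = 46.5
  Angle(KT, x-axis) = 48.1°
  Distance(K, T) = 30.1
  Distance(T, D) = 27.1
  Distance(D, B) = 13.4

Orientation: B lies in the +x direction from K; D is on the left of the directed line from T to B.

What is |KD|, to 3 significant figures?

47.6

Checks: |KB| = 46.50 ✓; |KT| = 30.10 ✓; |TD| = 27.10 ✓; |DB| = 13.40 ✓.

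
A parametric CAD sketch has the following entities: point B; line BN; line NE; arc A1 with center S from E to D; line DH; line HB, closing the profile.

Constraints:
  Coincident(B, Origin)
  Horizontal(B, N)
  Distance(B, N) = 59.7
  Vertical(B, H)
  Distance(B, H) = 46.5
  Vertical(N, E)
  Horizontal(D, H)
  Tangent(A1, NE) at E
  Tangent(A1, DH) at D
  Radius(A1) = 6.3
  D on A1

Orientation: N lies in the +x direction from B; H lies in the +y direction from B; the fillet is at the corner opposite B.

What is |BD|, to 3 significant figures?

70.8

B is at the origin; B and N share the same y with |BN| = 59.7 and N on the +x side, so N = (59.7, 0.00). B and H share the same x with |BH| = 46.5 and H on the +y side, so H = (0.00, 46.5). The virtual corner opposite B is at (59.7, 46.5). Tangency of A1 to NE means the radius SE is perpendicular to NE and tangency of A1 to DH means the radius SD is perpendicular to DH, with radius 6.3, so the center S sits 6.3 in from both sides at S = (53.4, 40.2). That places the tangent points at E = (59.7, 40.2) on NE and D = (53.4, 46.5) on DH. Then |BD| = |D − B| = 70.8.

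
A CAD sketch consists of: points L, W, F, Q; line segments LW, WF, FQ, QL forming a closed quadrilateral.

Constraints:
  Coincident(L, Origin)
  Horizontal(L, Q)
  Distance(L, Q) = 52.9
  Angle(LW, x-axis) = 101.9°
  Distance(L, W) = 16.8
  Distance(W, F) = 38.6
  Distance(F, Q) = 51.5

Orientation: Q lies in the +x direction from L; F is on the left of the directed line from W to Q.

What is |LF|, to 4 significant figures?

49.51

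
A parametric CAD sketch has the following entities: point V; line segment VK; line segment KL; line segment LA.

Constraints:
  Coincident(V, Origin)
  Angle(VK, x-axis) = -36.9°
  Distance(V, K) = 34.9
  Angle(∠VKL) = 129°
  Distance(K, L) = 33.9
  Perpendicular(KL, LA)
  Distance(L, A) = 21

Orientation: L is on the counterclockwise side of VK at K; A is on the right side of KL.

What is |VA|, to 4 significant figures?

73.73

V is at the origin; VK runs at -36.9° with length 34.9, so K = 34.9·(cos -36.9°, sin -36.9°) = (27.91, -20.95). ∠VKL = 129.0°, so KL runs at -36.9° + (180° − 129.0°) = 14.10° from the x-axis; with |KL| = 33.9, L = K + 33.9·(cos 14.10°, sin 14.10°) = (60.79, -12.70). KL is perpendicular to LA; with |LA| = 21.0 on the right of KL, A = L + 21.0·(0.2436, -0.9699) = (65.90, -33.06). Then |VA| = |A − V| = 73.73.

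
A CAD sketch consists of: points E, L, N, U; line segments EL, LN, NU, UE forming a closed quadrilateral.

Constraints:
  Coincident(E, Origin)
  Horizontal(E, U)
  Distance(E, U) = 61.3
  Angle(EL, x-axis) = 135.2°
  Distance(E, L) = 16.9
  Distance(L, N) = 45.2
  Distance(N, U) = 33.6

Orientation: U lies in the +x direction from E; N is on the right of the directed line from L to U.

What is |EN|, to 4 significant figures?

29.71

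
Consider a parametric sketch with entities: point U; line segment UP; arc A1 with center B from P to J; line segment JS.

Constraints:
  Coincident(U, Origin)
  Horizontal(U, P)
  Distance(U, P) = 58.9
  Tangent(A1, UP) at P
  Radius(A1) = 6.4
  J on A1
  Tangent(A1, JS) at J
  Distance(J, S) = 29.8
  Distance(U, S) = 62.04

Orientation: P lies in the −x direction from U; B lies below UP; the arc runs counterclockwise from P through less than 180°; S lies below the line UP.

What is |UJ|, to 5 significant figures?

65.243

Checks: |BJ| = 6.400 ✓; ∠(BJ, JS) = 90.00° ✓; |JS| = 29.80 ✓; |US| = 62.04 ✓.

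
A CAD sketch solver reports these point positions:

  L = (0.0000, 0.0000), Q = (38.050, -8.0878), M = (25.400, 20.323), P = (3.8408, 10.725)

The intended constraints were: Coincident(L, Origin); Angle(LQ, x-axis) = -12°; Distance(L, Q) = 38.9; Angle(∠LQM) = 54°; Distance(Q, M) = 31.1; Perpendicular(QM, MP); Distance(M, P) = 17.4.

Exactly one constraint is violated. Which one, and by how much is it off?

Distance(M, P) = 17.4 — off by 6.20.

L = (0.00, 0.00) ✓; LQ at -12.00° ✓; |LQ| = 38.90 ✓; ∠LQM = 54.00° ✓; |QM| = 31.10 ✓; ∠(QM, MP) = 90.00° ✓; |MP| = 23.60 ✗.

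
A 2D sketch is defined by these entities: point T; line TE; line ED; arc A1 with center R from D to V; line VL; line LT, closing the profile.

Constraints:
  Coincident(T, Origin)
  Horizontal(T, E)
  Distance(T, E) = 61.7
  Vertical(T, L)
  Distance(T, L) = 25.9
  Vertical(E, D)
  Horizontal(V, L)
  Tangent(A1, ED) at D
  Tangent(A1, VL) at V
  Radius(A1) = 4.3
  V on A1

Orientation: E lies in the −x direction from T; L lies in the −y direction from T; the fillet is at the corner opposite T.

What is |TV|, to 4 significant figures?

62.97

T is at the origin; T and E share the same y with |TE| = 61.7 and E on the −x side, so E = (-61.70, 0.000). TL is vertical with |TL| = 25.9 and L on the −y side, so L = (0.000, -25.90). The virtual corner opposite T is at (-61.70, -25.90). Tangency of A1 to ED means the radius RD is perpendicular to ED and A1 meets VL tangentially, so RV is at right angles to VL, with radius 4.3, so the center R sits 4.3 in from both sides at R = (-57.40, -21.60). That places the tangent points at D = (-61.70, -21.60) on ED and V = (-57.40, -25.90) on VL. Then |TV| = |V − T| = 62.97.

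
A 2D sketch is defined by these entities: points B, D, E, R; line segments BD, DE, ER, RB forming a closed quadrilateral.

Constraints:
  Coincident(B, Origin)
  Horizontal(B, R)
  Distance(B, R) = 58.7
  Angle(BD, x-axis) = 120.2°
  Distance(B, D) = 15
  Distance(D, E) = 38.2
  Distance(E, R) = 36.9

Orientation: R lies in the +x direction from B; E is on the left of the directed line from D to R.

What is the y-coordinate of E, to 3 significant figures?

22.5

Checks: |DE| = 38.20 ✓; |ER| = 36.90 ✓.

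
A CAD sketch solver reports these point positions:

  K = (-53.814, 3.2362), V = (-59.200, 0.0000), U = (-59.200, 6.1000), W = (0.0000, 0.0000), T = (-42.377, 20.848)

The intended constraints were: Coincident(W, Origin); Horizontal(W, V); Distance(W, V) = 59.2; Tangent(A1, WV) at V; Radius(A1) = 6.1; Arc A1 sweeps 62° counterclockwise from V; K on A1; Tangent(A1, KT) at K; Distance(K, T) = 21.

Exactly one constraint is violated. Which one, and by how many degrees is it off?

Tangent(A1, KT) at K — off by 5.00°.

W = (0.00, 0.00) ✓; W.y = 0.00, V.y = 0.00 ✓; |WV| = 59.20 ✓; ∠(UV, VW) = 90.00° ✓; |UV| = 6.100 ✓; bearing(U→K) − bearing(U→V) = 62.00° ✓; |UK| = 6.100 ✓; ∠(UK, KT) = 95.00° ✗; |KT| = 21.00 ✓.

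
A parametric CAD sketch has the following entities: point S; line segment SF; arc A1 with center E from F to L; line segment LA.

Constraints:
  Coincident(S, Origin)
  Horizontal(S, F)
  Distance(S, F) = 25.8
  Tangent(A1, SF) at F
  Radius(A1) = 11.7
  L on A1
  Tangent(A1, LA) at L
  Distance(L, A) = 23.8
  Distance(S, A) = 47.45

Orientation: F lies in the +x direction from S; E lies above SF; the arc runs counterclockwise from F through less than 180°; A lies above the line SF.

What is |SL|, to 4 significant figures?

40.01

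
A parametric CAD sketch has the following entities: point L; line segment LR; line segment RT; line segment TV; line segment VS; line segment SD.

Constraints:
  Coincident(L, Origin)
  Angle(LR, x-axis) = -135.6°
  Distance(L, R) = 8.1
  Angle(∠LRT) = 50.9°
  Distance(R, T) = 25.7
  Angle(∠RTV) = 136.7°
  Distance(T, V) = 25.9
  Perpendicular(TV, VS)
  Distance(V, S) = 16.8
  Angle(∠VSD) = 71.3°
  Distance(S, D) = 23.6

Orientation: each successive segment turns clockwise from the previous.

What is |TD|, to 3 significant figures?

9.89

TV ⟂ VS, so VS runs at -38.0°; with |VS| = 16.8, S = (21.0, 30.0). ∠VSD = 71.3° gives SD at -147° from the x-axis; with |SD| = 23.6, D = (1.30, 17.0). Then |TD| = |D − T| = 9.89.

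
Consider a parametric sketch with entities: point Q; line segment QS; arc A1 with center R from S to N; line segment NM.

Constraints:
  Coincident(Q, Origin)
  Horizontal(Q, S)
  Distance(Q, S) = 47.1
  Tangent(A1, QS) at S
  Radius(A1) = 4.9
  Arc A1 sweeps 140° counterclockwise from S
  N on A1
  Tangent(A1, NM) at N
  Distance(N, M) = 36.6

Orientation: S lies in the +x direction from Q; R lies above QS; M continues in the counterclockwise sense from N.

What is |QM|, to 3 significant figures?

39.1

Q is at the origin; Q and S share the same y with |QS| = 47.1 and S on the +x side, so S = (47.1, 0.00). Tangency of A1 to QS means the radius RS is perpendicular to QS, so R = S + (0, 4.9) = (47.1, 4.90). On A1, S sits at bearing -90° from R; a 140° counterclockwise sweep puts N at bearing 50°, so N = R + 4.9·(cos 50°, sin 50°) = (50.2, 8.65). Tangency of A1 to NM means the radius RN is perpendicular to NM, so NM runs along (−sin 50°, cos 50°); with |NM| = 36.6, M = (22.2, 32.2). Then |QM| = |M − Q| = 39.1.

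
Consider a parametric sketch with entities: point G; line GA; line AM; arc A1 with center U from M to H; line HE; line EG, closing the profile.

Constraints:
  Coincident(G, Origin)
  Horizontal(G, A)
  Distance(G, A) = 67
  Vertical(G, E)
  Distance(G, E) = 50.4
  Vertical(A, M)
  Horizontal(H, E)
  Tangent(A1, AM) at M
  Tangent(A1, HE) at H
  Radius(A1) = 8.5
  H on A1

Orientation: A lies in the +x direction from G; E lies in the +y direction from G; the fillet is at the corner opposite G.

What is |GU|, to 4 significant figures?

71.96

GE is vertical with |GE| = 50.4 and E on the +y side, so E = (0.000, 50.40). The virtual corner opposite G is at (67.00, 50.40). Since A1 is tangent to AM there, UM ⟂ AM and A1 meets HE tangentially, so UH is at right angles to HE, with radius 8.5, so the center U sits 8.5 in from both sides at U = (58.50, 41.90). Then |GU| = |U − G| = 71.96.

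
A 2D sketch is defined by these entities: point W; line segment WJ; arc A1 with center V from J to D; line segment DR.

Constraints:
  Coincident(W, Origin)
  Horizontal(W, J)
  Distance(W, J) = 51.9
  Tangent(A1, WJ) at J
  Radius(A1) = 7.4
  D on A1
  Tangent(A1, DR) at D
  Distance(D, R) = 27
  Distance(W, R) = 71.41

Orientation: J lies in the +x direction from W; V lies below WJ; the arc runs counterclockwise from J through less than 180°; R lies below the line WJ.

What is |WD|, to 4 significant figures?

47.75

W is at the origin; WJ is horizontal with |WJ| = 51.9 and J on the +x side, so J = (51.90, 0.000). Since A1 is tangent to WJ there, VJ ⟂ WJ, so V = J + (0, -7.4) = (51.90, -7.400). Since VD ⟂ DR (tangency), |VR| = √(7.4² + 27.0²) = 28.00 regardless of where D sits on A1. So R lies on both circle(W, 71.41) and circle(V, 28.00); the below-WJ intersection is R = (63.36, -32.94). D is the foot of the tangent from R: D = (46.19, -12.11).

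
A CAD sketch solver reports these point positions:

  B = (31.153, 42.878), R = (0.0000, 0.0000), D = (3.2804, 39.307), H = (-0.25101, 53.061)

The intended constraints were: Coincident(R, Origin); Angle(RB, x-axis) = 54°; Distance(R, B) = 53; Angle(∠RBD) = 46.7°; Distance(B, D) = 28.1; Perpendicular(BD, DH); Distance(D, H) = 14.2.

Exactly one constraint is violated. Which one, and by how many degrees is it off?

Perpendicular(BD, DH) — off by 7.10°.

R = (0.00, 0.00) ✓; RB at 54.00° ✓; |RB| = 53.00 ✓; ∠RBD = 46.70° ✓; |BD| = 28.10 ✓; ∠(BD, DH) = 82.90° ✗; |DH| = 14.20 ✓.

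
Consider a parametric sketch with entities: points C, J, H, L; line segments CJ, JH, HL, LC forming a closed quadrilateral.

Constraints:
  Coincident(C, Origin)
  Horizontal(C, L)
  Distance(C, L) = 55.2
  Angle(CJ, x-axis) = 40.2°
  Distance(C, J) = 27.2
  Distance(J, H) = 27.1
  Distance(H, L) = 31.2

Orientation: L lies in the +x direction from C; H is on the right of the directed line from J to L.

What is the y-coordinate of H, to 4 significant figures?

-9.151

Checks: C.y = 0.00, L.y = 0.00 ✓; |JH| = 27.10 ✓; |HL| = 31.20 ✓.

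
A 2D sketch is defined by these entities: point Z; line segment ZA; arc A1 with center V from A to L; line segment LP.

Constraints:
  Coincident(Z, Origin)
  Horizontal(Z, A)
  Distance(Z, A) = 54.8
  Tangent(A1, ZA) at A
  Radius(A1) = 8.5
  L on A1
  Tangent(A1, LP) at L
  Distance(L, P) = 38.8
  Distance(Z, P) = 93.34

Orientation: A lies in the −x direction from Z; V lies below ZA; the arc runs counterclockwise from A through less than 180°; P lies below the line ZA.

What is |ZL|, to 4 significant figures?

60.76

Checks: |VL| = 8.500 ✓; ∠(VL, LP) = 90.00° ✓; |LP| = 38.80 ✓; |ZP| = 93.34 ✓.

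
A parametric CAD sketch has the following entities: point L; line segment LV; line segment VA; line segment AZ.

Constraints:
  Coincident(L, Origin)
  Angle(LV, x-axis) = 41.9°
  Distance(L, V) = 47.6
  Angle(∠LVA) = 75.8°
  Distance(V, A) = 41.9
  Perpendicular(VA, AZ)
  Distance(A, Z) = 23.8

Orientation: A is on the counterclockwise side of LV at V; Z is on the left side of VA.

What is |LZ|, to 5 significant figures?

37.587

L is at the origin; LV runs at 41.9° with length 47.6, so V = 47.6·(cos 41.9°, sin 41.9°) = (35.429, 31.789). ∠LVA = 75.8°, so VA runs at 41.9° + (180° − 75.8°) = 146.10° from the x-axis; with |VA| = 41.9, A = V + 41.9·(cos 146.10°, sin 146.10°) = (0.65171, 55.158). VA ⟂ AZ; with |AZ| = 23.8 on the left of VA, Z = A + 23.8·(-0.55775, -0.83001) = (-12.623, 35.404). Then |LZ| = |Z − L| = 37.587.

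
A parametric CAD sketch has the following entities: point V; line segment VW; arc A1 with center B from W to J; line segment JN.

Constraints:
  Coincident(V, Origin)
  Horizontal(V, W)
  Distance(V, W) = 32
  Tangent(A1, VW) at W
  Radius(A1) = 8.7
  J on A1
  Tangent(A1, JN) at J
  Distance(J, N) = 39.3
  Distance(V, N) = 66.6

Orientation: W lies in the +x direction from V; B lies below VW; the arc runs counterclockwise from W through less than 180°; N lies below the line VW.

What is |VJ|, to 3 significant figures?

28.7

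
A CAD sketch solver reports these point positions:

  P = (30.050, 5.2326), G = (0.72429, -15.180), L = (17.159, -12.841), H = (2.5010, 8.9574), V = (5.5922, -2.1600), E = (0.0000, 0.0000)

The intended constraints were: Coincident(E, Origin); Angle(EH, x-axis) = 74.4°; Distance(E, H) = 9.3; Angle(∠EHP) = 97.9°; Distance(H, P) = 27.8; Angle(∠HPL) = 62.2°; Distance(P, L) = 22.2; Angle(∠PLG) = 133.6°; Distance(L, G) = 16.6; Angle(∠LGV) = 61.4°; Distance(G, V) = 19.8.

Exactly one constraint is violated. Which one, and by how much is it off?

Distance(G, V) = 19.8 — off by 5.90.

E = (0.00, 0.00) ✓; EH at 74.40° ✓; |EH| = 9.300 ✓; ∠EHP = 97.90° ✓; |HP| = 27.80 ✓; ∠HPL = 62.20° ✓; |PL| = 22.20 ✓; ∠PLG = 133.6° ✓; |LG| = 16.60 ✓; ∠LGV = 61.40° ✓; |GV| = 13.90 ✗.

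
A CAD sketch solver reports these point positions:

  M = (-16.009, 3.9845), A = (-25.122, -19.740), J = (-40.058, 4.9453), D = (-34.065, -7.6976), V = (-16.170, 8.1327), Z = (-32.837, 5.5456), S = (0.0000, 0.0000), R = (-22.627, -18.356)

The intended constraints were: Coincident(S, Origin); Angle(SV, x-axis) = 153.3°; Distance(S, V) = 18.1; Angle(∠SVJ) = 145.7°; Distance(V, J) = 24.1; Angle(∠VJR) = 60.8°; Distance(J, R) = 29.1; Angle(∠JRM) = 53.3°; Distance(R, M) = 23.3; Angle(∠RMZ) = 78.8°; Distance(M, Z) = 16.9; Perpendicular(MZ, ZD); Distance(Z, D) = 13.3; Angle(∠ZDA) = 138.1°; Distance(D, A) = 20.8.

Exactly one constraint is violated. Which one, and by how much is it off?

Distance(D, A) = 20.8 — off by 5.80.

S = (0.00, 0.00) ✓; SV at 153.3° ✓; |SV| = 18.10 ✓; ∠SVJ = 145.7° ✓; |VJ| = 24.10 ✓; ∠VJR = 60.80° ✓; |JR| = 29.10 ✓; ∠JRM = 53.30° ✓; |RM| = 23.30 ✓; ∠RMZ = 78.80° ✓; |MZ| = 16.90 ✓; ∠(MZ, ZD) = 90.00° ✓; |ZD| = 13.30 ✓; ∠ZDA = 138.1° ✓; |DA| = 15.00 ✗.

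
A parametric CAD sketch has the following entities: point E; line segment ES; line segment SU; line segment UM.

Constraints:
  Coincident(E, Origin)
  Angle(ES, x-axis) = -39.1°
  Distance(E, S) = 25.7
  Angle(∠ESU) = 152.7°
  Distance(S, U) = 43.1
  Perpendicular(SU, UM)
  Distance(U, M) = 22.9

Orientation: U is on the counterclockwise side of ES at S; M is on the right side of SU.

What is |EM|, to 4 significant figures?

74.50

E is at the origin; ES runs at -39.1° with length 25.7, so S = 25.7·(cos -39.1°, sin -39.1°) = (19.94, -16.21). ∠ESU = 152.7°, so SU runs at -39.1° + (180° − 152.7°) = -11.80° from the x-axis; with |SU| = 43.1, U = S + 43.1·(cos -11.80°, sin -11.80°) = (62.13, -25.02). SU is perpendicular to UM; with |UM| = 22.9 on the right of SU, M = U + 22.9·(-0.2045, -0.9789) = (57.45, -47.44). Then |EM| = |M − E| = 74.50.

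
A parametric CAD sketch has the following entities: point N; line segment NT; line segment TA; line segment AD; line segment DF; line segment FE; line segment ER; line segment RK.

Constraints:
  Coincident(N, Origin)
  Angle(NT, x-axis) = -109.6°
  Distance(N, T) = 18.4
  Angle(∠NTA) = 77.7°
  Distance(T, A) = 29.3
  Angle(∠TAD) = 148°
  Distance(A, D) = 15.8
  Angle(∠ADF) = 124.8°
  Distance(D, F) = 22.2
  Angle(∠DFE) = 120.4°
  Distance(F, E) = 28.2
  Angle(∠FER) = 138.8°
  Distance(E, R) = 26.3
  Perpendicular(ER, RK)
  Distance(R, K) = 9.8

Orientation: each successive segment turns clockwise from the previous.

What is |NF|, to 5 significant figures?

41.798

∠TAD = 148.0° gives AD at 116.10° from the x-axis; with |AD| = 15.8, D = (-37.998, 12.338). ∠ADF = 124.8° gives DF at 60.900° from the x-axis; with |DF| = 22.2, F = (-27.202, 31.736). Then |NF| = |F − N| = 41.798.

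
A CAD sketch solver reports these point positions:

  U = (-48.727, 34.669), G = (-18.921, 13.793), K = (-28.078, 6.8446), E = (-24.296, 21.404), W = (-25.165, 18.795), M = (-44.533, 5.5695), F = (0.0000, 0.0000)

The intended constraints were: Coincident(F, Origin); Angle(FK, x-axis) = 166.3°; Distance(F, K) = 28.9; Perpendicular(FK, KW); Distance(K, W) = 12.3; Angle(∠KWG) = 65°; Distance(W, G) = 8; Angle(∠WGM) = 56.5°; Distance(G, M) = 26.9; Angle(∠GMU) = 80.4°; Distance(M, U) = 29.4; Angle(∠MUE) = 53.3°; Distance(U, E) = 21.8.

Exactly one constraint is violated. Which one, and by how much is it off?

Distance(U, E) = 21.8 — off by 6.00.

F = (0.00, 0.00) ✓; FK at 166.3° ✓; |FK| = 28.90 ✓; ∠(FK, KW) = 90.00° ✓; |KW| = 12.30 ✓; ∠KWG = 65.00° ✓; |WG| = 8.000 ✓; ∠WGM = 56.50° ✓; |GM| = 26.90 ✓; ∠GMU = 80.40° ✓; |MU| = 29.40 ✓; ∠MUE = 53.30° ✓; |UE| = 27.80 ✗.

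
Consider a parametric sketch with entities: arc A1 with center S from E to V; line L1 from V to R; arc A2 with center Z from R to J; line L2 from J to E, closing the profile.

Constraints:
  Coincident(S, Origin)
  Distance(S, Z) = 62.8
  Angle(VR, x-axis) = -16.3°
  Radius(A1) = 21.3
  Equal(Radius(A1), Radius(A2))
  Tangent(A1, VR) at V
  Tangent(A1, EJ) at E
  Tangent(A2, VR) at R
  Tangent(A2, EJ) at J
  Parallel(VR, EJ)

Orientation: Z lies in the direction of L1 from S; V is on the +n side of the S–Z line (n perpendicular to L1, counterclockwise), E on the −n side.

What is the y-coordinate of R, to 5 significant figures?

2.8180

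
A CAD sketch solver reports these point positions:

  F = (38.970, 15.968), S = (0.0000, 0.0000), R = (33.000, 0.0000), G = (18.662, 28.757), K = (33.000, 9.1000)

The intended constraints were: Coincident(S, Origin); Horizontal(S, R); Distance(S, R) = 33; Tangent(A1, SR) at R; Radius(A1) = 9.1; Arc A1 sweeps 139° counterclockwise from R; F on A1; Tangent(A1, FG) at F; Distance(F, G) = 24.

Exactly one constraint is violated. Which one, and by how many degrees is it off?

Tangent(A1, FG) at F — off by 8.80°.

S = (0.00, 0.00) ✓; S.y = 0.00, R.y = 0.00 ✓; |SR| = 33.00 ✓; ∠(KR, RS) = 90.00° ✓; |KR| = 9.100 ✓; bearing(K→F) − bearing(K→R) = 139.0° ✓; |KF| = 9.100 ✓; ∠(KF, FG) = 81.20° ✗; |FG| = 24.00 ✓.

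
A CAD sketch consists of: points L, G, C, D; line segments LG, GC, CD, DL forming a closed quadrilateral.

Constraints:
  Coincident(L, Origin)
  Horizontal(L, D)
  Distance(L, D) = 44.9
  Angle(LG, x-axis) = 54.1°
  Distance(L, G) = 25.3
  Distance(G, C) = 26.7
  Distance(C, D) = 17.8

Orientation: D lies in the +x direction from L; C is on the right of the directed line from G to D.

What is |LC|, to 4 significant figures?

27.54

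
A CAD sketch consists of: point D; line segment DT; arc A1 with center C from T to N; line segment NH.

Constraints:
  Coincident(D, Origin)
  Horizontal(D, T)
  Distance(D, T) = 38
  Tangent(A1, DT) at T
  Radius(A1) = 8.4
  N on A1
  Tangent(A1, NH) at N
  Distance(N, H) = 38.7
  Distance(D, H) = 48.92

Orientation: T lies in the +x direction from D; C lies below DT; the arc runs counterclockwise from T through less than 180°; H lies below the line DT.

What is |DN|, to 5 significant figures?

30.518

Checks: D.y = 0.00, T.y = 0.00 ✓; |CN| = 8.400 ✓; ∠(CN, NH) = 90.00° ✓; |NH| = 38.70 ✓; |DH| = 48.92 ✓.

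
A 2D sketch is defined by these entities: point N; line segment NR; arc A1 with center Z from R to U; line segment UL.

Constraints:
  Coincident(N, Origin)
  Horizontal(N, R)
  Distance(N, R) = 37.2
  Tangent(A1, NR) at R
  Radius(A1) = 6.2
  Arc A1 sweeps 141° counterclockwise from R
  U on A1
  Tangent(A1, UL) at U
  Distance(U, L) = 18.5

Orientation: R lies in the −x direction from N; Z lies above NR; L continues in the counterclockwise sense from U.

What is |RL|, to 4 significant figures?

24.96

N is at the origin; N and R share the same y with |NR| = 37.2 and R on the −x side, so R = (-37.20, 0.000). A1 meets NR tangentially, so ZR is at right angles to NR, so Z = R + (0, 6.2) = (-37.20, 6.200). On A1, R sits at bearing -90° from Z; a 141° counterclockwise sweep puts U at bearing 51°, so U = Z + 6.2·(cos 51°, sin 51°) = (-33.30, 11.02). Since A1 is tangent to UL there, ZU ⟂ UL, so UL runs along (−sin 51°, cos 51°); with |UL| = 18.5, L = (-47.68, 22.66). Then |RL| = |L − R| = 24.96.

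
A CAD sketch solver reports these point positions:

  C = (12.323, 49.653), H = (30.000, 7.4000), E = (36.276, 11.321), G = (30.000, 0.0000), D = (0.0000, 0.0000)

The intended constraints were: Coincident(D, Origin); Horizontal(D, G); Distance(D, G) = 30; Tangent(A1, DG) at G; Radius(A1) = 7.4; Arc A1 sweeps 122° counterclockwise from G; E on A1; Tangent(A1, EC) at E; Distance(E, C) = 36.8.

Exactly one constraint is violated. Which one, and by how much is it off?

Distance(E, C) = 36.8 — off by 8.40.

D = (0.00, 0.00) ✓; D.y = 0.00, G.y = 0.00 ✓; |DG| = 30.00 ✓; ∠(HG, GD) = 90.00° ✓; |HG| = 7.400 ✓; bearing(H→E) − bearing(H→G) = 122.0° ✓; |HE| = 7.400 ✓; ∠(HE, EC) = 89.99° ✓; |EC| = 45.20 ✗.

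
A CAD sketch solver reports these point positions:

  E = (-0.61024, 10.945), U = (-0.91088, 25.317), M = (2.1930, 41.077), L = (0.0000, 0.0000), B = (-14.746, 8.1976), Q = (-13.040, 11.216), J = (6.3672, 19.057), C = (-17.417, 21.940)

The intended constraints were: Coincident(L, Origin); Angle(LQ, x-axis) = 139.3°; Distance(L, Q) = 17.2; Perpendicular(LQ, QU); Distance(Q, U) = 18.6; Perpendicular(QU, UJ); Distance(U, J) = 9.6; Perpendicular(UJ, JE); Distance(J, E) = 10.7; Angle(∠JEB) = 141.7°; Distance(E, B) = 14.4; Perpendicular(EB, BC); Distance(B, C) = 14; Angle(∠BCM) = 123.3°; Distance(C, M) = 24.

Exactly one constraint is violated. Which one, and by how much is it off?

Distance(C, M) = 24 — off by 3.40.

L = (0.00, 0.00) ✓; LQ at 139.3° ✓; |LQ| = 17.20 ✓; ∠(LQ, QU) = 90.00° ✓; |QU| = 18.60 ✓; ∠(QU, UJ) = 90.00° ✓; |UJ| = 9.600 ✓; ∠(UJ, JE) = 90.00° ✓; |JE| = 10.70 ✓; ∠JEB = 141.7° ✓; |EB| = 14.40 ✓; ∠(EB, BC) = 90.00° ✓; |BC| = 14.00 ✓; ∠BCM = 123.3° ✓; |CM| = 27.40 ✗.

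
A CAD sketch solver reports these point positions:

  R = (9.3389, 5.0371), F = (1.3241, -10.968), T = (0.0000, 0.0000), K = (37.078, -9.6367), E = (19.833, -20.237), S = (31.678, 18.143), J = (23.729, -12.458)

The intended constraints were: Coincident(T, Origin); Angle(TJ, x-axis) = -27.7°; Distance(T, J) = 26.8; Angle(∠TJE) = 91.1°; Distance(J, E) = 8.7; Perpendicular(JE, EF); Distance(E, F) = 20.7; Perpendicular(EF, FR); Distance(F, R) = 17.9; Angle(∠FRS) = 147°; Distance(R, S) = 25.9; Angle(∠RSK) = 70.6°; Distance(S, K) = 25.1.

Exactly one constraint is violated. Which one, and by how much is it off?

Distance(S, K) = 25.1 — off by 3.20.

T = (0.00, 0.00) ✓; TJ at -27.70° ✓; |TJ| = 26.80 ✓; ∠TJE = 91.10° ✓; |JE| = 8.700 ✓; ∠(JE, EF) = 90.00° ✓; |EF| = 20.70 ✓; ∠(EF, FR) = 90.00° ✓; |FR| = 17.90 ✓; ∠FRS = 147.0° ✓; |RS| = 25.90 ✓; ∠RSK = 70.60° ✓; |SK| = 28.30 ✗.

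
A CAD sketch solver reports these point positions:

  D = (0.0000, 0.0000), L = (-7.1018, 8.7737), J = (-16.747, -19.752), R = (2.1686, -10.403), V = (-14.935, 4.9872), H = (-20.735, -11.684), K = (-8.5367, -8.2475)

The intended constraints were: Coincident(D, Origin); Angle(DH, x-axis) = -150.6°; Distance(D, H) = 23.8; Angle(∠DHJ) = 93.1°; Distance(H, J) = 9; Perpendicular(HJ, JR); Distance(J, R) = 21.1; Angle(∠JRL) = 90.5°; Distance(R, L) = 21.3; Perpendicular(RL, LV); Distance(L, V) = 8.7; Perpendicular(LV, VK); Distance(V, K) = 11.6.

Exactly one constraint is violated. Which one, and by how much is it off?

Distance(V, K) = 11.6 — off by 3.10.

D = (0.00, 0.00) ✓; DH at -150.6° ✓; |DH| = 23.80 ✓; ∠DHJ = 93.10° ✓; |HJ| = 9.000 ✓; ∠(HJ, JR) = 90.00° ✓; |JR| = 21.10 ✓; ∠JRL = 90.50° ✓; |RL| = 21.30 ✓; ∠(RL, LV) = 90.00° ✓; |LV| = 8.700 ✓; ∠(LV, VK) = 90.00° ✓; |VK| = 14.70 ✗.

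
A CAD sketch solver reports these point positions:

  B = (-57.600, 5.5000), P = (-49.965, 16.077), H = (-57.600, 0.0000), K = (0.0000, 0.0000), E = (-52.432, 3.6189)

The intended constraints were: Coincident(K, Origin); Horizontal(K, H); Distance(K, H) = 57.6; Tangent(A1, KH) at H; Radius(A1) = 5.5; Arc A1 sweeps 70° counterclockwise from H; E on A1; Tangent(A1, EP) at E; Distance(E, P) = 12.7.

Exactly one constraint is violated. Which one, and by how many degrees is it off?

Tangent(A1, EP) at E — off by 8.80°.

K = (0.00, 0.00) ✓; K.y = 0.00, H.y = 0.00 ✓; |KH| = 57.60 ✓; ∠(BH, HK) = 90.00° ✓; |BH| = 5.500 ✓; bearing(B→E) − bearing(B→H) = 70.00° ✓; |BE| = 5.500 ✓; ∠(BE, EP) = 81.20° ✗; |EP| = 12.70 ✓.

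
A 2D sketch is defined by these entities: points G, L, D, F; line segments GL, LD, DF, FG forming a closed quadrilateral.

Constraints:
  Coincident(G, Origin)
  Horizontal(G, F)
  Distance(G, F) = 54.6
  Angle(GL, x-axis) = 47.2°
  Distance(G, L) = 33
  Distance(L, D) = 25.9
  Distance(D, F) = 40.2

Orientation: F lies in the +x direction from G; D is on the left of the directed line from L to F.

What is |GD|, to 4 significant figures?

58.52

Checks: |GF| = 54.60 ✓; |GL| = 33.00 ✓; |LD| = 25.90 ✓; |DF| = 40.20 ✓.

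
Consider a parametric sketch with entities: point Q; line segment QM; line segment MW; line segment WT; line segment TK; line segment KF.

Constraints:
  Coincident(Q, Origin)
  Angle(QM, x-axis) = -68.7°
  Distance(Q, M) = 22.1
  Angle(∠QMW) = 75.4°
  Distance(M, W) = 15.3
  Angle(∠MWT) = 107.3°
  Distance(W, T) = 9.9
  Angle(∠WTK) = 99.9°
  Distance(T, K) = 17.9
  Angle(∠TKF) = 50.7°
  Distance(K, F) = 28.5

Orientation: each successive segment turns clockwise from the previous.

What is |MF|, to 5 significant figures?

13.174

Q is at the origin; QM runs at -68.7° with length 22.1, so M = (8.0279, -20.590). ∠QMW = 75.4° gives MW at -173.30° from the x-axis; with |MW| = 15.3, W = (-7.1677, -22.375). ∠MWT = 107.3° gives WT at 114.00° from the x-axis; with |WT| = 9.9, T = (-11.194, -13.331). ∠WTK = 99.9° gives TK at 33.900° from the x-axis; with |TK| = 17.9, K = (3.6629, -3.3477). ∠TKF = 50.7° gives KF at -95.400° from the x-axis; with |KF| = 28.5, F = (0.98078, -31.721). Then |MF| = |F − M| = 13.174.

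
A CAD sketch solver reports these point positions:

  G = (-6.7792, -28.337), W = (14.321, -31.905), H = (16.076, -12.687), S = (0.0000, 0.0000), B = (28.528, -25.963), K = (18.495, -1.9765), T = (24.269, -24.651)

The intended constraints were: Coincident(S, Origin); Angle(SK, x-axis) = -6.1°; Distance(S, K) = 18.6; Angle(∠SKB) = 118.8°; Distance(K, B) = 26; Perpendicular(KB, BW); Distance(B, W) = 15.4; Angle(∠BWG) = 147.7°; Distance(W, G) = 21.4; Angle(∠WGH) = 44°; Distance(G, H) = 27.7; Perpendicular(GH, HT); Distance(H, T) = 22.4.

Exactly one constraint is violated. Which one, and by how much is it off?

Distance(H, T) = 22.4 — off by 7.90.

S = (0.00, 0.00) ✓; SK at -6.100° ✓; |SK| = 18.60 ✓; ∠SKB = 118.8° ✓; |KB| = 26.00 ✓; ∠(KB, BW) = 90.00° ✓; |BW| = 15.40 ✓; ∠BWG = 147.7° ✓; |WG| = 21.40 ✓; ∠WGH = 44.00° ✓; |GH| = 27.70 ✓; ∠(GH, HT) = 90.00° ✓; |HT| = 14.50 ✗.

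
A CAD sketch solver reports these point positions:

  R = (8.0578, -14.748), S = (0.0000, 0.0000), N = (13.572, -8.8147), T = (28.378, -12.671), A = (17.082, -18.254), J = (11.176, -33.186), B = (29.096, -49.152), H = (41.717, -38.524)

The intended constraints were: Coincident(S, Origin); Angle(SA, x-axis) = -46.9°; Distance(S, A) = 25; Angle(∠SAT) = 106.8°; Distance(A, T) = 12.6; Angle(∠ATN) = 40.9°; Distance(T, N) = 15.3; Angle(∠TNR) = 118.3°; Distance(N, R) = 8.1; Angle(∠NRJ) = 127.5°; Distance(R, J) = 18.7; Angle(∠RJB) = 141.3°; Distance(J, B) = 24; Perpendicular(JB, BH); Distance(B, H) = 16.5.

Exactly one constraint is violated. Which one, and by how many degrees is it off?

Perpendicular(JB, BH) — off by 8.20°.

S = (0.00, 0.00) ✓; SA at -46.90° ✓; |SA| = 25.00 ✓; ∠SAT = 106.8° ✓; |AT| = 12.60 ✓; ∠ATN = 40.90° ✓; |TN| = 15.30 ✓; ∠TNR = 118.3° ✓; |NR| = 8.100 ✓; ∠NRJ = 127.5° ✓; |RJ| = 18.70 ✓; ∠RJB = 141.3° ✓; |JB| = 24.00 ✓; ∠(JB, BH) = 81.80° ✗; |BH| = 16.50 ✓.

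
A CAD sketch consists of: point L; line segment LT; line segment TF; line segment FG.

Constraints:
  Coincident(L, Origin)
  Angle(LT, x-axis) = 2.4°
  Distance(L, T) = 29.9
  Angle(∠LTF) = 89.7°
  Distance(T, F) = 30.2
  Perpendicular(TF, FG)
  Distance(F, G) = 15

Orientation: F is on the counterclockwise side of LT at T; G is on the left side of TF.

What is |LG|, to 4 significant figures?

33.54

L is at the origin; LT runs at 2.4° with length 29.9, so T = 29.9·(cos 2.4°, sin 2.4°) = (29.87, 1.252). ∠LTF = 89.7°, so TF runs at 2.4° + (180° − 89.7°) = 92.70° from the x-axis; with |TF| = 30.2, F = T + 30.2·(cos 92.70°, sin 92.70°) = (28.45, 31.42). TF is perpendicular to FG; with |FG| = 15.0 on the left of TF, G = F + 15.0·(-0.9989, -0.04711) = (13.47, 30.71). Then |LG| = |G − L| = 33.54.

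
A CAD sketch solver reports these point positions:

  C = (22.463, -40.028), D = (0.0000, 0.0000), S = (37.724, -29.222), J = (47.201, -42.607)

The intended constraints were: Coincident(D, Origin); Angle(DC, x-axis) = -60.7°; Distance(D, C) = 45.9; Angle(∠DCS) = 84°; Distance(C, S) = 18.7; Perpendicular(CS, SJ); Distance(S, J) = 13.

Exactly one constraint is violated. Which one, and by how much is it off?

Distance(S, J) = 13 — off by 3.40.

D = (0.00, 0.00) ✓; DC at -60.70° ✓; |DC| = 45.90 ✓; ∠DCS = 84.00° ✓; |CS| = 18.70 ✓; ∠(CS, SJ) = 90.00° ✓; |SJ| = 16.40 ✗.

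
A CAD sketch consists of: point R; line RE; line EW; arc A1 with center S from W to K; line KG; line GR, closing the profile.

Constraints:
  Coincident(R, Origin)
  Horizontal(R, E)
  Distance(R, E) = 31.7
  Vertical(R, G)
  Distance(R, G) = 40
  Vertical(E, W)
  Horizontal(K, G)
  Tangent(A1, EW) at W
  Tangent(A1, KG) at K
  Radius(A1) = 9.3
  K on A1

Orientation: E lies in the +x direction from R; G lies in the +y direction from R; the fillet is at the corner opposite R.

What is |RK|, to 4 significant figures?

45.84

The virtual corner opposite R is at (31.70, 40.00). The tangent condition forces SW to be normal to EW and the tangent condition forces SK to be normal to KG, with radius 9.3, so the center S sits 9.3 in from both sides at S = (22.40, 30.70). That places the tangent points at W = (31.70, 30.70) on EW and K = (22.40, 40.00) on KG. Then |RK| = |K − R| = 45.84.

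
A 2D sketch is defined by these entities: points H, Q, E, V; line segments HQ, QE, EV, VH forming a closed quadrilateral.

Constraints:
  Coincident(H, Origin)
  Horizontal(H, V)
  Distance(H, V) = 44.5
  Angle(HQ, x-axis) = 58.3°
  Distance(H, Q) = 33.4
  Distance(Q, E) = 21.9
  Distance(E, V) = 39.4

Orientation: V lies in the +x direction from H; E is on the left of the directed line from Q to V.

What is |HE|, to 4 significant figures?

53.45

H is at the origin; H and V share the same y with |HV| = 44.5 and V in +x, so V = (44.5, 0). HQ runs at 58.3° with |HQ| = 33.4, so Q = (17.55, 28.42). E is determined by |QE| = 21.9 and |EV| = 39.4 together: it lies at the intersection of circle(Q, 21.9) and circle(V, 39.4). With |QV| = 39.16, the foot of the radical line on QV is 5.886 from Q and the perpendicular offset is √(21.9² − 5.886²) = 21.09. Taking the left-of-QV solution: E = (36.91, 38.66).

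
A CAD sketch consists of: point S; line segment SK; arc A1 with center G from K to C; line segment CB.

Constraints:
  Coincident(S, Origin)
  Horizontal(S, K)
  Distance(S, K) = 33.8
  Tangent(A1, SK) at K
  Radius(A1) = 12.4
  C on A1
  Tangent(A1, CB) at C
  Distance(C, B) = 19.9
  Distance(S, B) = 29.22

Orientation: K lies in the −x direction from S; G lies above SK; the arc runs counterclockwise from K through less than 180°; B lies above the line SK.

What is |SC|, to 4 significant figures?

23.65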